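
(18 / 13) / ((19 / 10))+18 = 4626 / 247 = 18.73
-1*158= -158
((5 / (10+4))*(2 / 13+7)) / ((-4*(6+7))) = -465 / 9464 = -0.05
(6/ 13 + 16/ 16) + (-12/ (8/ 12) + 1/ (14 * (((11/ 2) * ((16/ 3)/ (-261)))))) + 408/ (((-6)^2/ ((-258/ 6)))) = -24240569/ 48048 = -504.51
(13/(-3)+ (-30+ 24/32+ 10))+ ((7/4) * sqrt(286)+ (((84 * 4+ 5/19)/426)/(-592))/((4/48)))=-28269925/1197912+ 7 * sqrt(286)/4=6.00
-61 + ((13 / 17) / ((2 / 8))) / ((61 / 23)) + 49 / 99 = -59.35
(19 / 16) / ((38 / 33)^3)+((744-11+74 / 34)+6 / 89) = 51457260873 / 69912704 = 736.02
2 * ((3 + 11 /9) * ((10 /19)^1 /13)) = 40 /117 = 0.34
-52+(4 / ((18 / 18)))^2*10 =108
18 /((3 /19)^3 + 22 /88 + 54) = 493848 /1488511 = 0.33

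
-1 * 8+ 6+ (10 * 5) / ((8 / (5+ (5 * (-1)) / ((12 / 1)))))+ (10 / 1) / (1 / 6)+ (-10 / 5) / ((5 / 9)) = 19931 / 240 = 83.05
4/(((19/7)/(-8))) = -224/19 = -11.79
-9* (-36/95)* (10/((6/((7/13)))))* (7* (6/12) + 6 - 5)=3402/247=13.77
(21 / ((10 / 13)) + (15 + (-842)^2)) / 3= 7090063 / 30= 236335.43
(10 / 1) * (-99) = -990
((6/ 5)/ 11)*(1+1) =0.22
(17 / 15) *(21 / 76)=119 / 380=0.31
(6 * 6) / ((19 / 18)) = 648 / 19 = 34.11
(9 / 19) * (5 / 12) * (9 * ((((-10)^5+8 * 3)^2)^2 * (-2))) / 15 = -23661481868164120683.79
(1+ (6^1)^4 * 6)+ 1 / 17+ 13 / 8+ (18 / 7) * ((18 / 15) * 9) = 37158727 / 4760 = 7806.46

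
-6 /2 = -3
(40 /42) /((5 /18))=24 /7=3.43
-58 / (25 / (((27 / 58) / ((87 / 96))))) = -864 / 725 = -1.19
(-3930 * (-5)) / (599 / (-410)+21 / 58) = -116819250 / 6533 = -17881.41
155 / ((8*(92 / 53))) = 8215 / 736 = 11.16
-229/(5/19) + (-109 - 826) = -9026/5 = -1805.20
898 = 898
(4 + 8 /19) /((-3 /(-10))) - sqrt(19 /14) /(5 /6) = 13.34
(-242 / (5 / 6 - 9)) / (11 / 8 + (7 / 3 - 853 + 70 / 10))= -34848 / 990535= -0.04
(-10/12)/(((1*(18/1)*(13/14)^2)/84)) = -6860/1521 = -4.51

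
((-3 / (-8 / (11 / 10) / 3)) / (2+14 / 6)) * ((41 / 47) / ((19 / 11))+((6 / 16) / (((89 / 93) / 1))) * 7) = 47180529 / 50865280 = 0.93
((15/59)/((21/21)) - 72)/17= -4.22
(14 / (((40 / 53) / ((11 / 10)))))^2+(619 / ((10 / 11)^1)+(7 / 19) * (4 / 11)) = 9174247249 / 8360000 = 1097.40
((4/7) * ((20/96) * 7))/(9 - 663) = -5/3924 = -0.00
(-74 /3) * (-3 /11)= 74 /11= 6.73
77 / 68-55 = -3663 / 68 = -53.87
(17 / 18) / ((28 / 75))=425 / 168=2.53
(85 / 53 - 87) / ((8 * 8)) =-2263 / 1696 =-1.33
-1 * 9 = -9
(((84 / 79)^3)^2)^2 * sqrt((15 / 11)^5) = 27767319078887130503577600 * sqrt(165) / 78650801183158298150697971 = 4.53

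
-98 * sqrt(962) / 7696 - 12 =-12 - 49 * sqrt(962) / 3848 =-12.39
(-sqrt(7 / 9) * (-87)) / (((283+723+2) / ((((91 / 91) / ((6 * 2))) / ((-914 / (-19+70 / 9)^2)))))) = -295829 * sqrt(7) / 895515264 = -0.00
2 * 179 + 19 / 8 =360.38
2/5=0.40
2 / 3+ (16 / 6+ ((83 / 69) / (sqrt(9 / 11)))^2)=218609 / 42849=5.10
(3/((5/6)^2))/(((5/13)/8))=11232/125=89.86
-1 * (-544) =544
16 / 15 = 1.07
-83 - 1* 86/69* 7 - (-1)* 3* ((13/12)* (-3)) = -28007/276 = -101.47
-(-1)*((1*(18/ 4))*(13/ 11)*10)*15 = 8775/ 11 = 797.73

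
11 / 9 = 1.22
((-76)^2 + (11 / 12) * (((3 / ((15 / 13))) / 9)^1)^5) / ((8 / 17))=217430297231791 / 17714700000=12274.00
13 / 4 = 3.25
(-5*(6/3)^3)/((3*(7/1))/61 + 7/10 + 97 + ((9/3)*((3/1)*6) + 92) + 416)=-24400/402627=-0.06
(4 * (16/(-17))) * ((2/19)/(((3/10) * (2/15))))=-3200/323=-9.91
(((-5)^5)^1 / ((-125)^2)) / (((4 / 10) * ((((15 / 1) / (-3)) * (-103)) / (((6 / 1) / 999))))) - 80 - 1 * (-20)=-10289701 / 171495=-60.00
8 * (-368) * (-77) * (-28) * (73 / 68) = -115837568 / 17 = -6813974.59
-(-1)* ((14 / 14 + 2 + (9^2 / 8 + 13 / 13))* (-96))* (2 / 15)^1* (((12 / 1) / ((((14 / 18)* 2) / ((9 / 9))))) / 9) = -5424 / 35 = -154.97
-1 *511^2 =-261121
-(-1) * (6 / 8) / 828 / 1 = 1 / 1104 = 0.00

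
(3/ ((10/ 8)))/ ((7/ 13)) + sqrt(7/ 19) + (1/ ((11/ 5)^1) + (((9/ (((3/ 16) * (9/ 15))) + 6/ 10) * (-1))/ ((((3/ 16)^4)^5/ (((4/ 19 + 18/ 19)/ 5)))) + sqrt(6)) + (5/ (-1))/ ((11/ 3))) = -825311896386153821766749926262/ 127529139466575 + sqrt(133)/ 19 + sqrt(6) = -6471555440883886.56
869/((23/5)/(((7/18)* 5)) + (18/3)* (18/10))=152075/2304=66.00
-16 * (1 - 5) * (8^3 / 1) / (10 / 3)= 49152 / 5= 9830.40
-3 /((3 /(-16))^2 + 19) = -768 /4873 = -0.16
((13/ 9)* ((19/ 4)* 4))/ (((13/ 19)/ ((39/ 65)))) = 361/ 15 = 24.07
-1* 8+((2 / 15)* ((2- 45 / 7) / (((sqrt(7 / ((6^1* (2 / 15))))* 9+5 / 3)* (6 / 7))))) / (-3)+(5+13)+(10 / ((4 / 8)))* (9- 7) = 186* sqrt(35) / 127075+11436626 / 228735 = 50.01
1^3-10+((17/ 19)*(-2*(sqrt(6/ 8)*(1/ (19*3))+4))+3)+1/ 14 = -3481/ 266-17*sqrt(3)/ 1083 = -13.11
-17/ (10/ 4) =-34/ 5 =-6.80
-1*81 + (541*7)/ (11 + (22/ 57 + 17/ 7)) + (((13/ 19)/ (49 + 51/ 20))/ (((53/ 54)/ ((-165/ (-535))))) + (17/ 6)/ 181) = 1211721581777185/ 6273430375368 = 193.15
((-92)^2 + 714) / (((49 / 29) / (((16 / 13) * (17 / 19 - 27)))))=-162481664 / 931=-174523.81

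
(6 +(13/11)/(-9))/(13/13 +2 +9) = 581/1188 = 0.49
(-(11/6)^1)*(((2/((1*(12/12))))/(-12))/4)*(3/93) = 11/4464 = 0.00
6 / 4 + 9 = 21 / 2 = 10.50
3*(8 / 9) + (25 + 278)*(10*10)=90908 / 3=30302.67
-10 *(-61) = 610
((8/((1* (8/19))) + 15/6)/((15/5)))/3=43/18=2.39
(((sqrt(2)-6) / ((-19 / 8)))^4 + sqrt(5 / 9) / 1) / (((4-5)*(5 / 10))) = -14188544 / 130321-2*sqrt(5) / 3 + 393216*sqrt(2) / 6859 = -29.29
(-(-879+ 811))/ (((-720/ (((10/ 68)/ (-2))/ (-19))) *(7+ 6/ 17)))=-17/ 342000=-0.00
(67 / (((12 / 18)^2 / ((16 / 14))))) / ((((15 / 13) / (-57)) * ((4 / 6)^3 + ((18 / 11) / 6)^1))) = -6805458 / 455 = -14957.05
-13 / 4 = -3.25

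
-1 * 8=-8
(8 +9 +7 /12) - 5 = 12.58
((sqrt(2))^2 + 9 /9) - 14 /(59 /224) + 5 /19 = -55926 /1121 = -49.89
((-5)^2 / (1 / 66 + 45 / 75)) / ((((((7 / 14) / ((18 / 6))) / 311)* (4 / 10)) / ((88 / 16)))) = 211674375 / 203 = 1042730.91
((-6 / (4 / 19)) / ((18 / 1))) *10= -95 / 6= -15.83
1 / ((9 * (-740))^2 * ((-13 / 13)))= -0.00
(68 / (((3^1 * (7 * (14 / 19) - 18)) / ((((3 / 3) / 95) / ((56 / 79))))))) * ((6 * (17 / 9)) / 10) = -22831 / 768600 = -0.03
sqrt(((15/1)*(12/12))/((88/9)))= 3*sqrt(330)/44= 1.24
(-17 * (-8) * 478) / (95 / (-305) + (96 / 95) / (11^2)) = -45583284560 / 212549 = -214460.12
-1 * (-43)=43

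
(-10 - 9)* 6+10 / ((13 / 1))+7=-106.23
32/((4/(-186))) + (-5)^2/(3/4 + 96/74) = -447164/303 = -1475.79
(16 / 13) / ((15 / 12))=64 / 65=0.98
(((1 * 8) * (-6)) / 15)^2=256 / 25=10.24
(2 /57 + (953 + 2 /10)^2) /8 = 647370571 /5700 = 113573.78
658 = 658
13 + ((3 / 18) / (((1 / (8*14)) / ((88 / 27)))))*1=5981 / 81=73.84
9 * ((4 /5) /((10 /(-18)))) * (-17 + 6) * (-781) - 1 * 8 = -2783684 /25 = -111347.36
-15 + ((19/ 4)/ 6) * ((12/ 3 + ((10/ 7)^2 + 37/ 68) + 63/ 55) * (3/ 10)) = -13.16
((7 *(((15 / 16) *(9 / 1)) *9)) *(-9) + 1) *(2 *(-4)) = 76529 / 2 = 38264.50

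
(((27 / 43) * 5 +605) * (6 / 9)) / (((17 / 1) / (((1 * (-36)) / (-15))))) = 41840 / 731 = 57.24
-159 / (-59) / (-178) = -159 / 10502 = -0.02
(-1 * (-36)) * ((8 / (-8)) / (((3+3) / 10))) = -60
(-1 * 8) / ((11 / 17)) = -136 / 11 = -12.36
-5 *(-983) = 4915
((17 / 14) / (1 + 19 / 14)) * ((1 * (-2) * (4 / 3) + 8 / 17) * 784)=-87808 / 99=-886.95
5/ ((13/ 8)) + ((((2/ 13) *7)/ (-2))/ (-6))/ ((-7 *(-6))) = 1441/ 468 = 3.08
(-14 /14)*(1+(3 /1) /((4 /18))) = -14.50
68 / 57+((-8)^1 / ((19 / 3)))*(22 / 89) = 4468 / 5073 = 0.88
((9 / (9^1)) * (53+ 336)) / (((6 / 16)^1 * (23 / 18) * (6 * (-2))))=-1556 / 23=-67.65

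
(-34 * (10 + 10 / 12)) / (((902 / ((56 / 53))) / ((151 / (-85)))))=54964 / 71709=0.77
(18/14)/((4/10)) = 45/14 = 3.21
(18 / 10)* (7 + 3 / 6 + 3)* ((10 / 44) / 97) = 0.04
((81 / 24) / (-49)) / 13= -0.01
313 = 313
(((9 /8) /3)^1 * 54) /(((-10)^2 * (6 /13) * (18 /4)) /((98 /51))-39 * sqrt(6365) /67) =142424919 * sqrt(6365) /115097784820 + 2644604235 /11509778482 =0.33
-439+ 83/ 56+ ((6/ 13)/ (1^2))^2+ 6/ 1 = -4081869/ 9464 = -431.30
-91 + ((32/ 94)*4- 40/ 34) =-72561/ 799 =-90.81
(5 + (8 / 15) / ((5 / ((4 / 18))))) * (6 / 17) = 6782 / 3825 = 1.77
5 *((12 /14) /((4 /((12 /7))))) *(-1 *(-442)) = 39780 /49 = 811.84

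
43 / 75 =0.57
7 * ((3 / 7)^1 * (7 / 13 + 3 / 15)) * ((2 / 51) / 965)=96 / 1066325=0.00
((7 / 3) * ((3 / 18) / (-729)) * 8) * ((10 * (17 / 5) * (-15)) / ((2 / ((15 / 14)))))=850 / 729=1.17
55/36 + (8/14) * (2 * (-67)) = -18911/252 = -75.04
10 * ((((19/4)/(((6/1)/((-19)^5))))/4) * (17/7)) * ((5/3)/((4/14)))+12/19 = -379895485619/5472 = -69425344.59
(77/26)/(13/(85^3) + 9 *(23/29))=1371341125/3305230552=0.41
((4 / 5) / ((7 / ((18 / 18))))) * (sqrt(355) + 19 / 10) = 38 / 175 + 4 * sqrt(355) / 35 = 2.37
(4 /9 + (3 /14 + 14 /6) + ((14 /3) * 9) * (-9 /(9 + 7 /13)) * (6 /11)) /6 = -800189 /257796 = -3.10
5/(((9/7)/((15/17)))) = 175/51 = 3.43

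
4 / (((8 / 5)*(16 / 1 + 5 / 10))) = 5 / 33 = 0.15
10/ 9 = 1.11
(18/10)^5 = 59049/3125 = 18.90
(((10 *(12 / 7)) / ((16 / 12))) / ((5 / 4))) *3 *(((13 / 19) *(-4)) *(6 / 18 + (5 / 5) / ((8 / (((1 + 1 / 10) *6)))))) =-97.82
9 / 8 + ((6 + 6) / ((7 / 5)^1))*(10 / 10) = 9.70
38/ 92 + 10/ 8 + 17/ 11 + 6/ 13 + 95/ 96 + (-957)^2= 289175297903/ 315744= 915853.66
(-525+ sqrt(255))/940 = -105/188+ sqrt(255)/940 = -0.54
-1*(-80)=80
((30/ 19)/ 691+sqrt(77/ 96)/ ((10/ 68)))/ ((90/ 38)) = 2/ 2073+323 * sqrt(462)/ 2700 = 2.57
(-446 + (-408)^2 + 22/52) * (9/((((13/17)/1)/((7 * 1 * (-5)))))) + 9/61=-1409999444703/20618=-68386819.51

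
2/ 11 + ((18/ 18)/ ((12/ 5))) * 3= 63/ 44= 1.43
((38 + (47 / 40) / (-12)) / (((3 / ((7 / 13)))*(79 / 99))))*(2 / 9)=1400861 / 739440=1.89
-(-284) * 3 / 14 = 426 / 7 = 60.86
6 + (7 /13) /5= 6.11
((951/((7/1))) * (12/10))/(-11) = -5706/385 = -14.82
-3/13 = -0.23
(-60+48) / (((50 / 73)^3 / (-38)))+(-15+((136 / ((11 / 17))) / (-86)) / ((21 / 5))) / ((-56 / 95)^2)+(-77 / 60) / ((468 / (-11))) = 78261959733625849 / 56945889000000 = 1374.32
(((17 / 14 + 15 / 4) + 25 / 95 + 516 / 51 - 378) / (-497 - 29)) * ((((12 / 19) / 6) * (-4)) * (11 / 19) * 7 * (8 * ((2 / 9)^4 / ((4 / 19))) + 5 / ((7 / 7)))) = -5.99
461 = 461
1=1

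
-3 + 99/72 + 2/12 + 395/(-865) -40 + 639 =2479097/4152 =597.09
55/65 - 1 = -2/13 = -0.15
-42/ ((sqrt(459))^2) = -14/ 153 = -0.09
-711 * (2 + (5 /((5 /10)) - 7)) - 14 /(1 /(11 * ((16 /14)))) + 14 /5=-18641 /5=-3728.20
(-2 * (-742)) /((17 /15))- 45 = 21495 /17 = 1264.41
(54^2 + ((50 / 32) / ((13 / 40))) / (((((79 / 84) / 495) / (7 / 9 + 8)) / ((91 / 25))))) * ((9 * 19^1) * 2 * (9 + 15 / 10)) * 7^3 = 103175671158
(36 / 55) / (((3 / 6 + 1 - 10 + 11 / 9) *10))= -324 / 36025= -0.01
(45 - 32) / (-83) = -13 / 83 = -0.16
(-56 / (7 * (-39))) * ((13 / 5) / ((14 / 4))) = 16 / 105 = 0.15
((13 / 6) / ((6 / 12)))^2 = 169 / 9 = 18.78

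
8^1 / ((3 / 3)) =8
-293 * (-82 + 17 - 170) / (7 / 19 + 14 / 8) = 5232980 / 161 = 32502.98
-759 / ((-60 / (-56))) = -3542 / 5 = -708.40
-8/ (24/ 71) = -71/ 3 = -23.67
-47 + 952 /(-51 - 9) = -943 /15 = -62.87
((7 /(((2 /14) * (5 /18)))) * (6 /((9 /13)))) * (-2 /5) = -611.52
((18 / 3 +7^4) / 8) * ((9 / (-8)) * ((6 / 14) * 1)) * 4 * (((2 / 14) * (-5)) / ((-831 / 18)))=-974835 / 108584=-8.98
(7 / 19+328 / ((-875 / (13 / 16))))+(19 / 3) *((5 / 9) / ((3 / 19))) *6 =120089821 / 897750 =133.77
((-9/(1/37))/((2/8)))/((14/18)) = -11988/7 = -1712.57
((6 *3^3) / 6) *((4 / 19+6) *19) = 3186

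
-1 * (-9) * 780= 7020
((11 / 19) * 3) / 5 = 33 / 95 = 0.35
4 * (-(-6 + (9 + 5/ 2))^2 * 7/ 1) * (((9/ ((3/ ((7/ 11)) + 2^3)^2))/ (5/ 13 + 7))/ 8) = -1618617/ 2027776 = -0.80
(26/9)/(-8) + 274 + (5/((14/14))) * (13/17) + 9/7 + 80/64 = 299878/1071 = 280.00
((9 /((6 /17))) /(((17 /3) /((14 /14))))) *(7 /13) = 2.42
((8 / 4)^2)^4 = 256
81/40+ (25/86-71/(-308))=2.55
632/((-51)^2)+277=721109/2601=277.24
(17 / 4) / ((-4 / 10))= -85 / 8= -10.62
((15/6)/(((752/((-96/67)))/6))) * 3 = -270/3149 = -0.09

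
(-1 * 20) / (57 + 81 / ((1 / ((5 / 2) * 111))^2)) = -80 / 24950253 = -0.00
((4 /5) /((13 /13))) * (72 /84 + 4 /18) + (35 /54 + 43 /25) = 30539 /9450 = 3.23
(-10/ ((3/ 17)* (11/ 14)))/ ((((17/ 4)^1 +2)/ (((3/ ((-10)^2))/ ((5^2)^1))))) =-0.01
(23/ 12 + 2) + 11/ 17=931/ 204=4.56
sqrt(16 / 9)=4 / 3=1.33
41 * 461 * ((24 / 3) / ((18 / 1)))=75604 / 9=8400.44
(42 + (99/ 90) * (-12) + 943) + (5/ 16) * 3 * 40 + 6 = 10153/ 10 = 1015.30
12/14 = 6/7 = 0.86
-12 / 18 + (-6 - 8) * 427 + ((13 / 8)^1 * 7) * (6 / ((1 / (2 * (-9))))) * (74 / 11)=-470023 / 33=-14243.12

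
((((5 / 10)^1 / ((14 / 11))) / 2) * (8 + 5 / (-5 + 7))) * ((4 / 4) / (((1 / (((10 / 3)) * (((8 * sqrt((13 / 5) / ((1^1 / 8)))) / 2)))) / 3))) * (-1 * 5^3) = -4125 * sqrt(130) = -47032.24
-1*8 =-8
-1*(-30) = 30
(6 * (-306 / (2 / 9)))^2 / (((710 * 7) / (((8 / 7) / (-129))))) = -91014192 / 747985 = -121.68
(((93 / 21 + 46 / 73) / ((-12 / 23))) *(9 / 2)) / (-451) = 16215 / 167608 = 0.10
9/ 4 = 2.25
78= 78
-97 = -97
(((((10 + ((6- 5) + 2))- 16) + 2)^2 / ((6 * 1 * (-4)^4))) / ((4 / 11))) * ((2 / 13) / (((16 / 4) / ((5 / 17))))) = 55 / 2715648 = 0.00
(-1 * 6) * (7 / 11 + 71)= -4728 / 11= -429.82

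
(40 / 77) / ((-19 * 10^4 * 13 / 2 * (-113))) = 1 / 268643375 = 0.00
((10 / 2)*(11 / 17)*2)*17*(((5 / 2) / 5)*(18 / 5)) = 198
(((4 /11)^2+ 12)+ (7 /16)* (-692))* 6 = -421977 /242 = -1743.71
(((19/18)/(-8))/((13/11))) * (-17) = 3553/1872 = 1.90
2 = 2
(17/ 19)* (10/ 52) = 85/ 494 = 0.17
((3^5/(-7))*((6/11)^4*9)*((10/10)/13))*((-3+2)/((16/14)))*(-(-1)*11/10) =2.05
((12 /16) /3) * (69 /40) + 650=104069 /160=650.43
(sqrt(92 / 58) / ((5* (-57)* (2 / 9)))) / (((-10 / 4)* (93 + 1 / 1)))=3* sqrt(1334) / 1294850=0.00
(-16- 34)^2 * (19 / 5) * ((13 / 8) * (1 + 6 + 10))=524875 / 2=262437.50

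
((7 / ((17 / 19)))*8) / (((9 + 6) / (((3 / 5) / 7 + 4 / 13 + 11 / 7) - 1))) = 66728 / 16575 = 4.03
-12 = -12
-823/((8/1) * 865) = -0.12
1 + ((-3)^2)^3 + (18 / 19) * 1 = 13888 / 19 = 730.95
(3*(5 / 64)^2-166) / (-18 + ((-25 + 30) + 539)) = -679861 / 2154496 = -0.32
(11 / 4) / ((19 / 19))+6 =35 / 4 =8.75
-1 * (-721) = 721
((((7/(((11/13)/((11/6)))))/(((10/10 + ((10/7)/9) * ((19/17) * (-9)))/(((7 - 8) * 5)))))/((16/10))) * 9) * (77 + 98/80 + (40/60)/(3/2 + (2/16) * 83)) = 9663853745/172672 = 55966.54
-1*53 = -53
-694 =-694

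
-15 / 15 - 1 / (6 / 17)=-23 / 6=-3.83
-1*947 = -947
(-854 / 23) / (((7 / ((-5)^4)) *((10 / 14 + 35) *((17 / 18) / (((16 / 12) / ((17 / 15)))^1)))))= -768600 / 6647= -115.63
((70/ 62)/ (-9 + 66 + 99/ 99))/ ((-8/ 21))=-735/ 14384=-0.05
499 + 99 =598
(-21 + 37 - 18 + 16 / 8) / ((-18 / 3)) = 0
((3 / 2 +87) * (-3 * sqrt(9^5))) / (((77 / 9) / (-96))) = 55742256 / 77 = 723925.40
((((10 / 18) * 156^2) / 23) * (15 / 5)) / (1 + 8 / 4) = 13520 / 23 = 587.83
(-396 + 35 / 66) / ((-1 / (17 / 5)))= 443717 / 330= 1344.60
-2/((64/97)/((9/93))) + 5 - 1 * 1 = 3677/992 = 3.71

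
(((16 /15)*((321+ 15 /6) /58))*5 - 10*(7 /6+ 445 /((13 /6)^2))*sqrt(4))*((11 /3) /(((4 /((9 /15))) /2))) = -2078.39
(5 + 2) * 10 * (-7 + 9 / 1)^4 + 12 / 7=7852 / 7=1121.71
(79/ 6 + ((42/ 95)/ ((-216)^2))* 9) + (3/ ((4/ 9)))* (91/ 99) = 17489957/ 902880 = 19.37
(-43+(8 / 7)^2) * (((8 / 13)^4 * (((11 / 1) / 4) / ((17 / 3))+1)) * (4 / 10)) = -422590464 / 118956565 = -3.55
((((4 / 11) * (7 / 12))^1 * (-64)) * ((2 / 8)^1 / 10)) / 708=-14 / 29205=-0.00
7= 7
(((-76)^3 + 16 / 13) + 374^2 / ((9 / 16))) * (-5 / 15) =22265840 / 351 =63435.44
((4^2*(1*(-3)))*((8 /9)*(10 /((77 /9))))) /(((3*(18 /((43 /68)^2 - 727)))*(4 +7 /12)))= 35837856 /244783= 146.41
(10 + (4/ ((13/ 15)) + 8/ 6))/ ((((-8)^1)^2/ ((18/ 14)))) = 933/ 2912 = 0.32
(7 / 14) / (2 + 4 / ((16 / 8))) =1 / 8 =0.12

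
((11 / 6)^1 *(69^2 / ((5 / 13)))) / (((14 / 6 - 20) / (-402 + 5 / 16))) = 4375649421 / 8480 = 515996.39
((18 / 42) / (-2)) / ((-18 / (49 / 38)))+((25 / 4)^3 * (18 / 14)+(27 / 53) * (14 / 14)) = 425538373 / 1353408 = 314.42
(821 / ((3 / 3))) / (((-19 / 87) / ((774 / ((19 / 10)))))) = -552844980 / 361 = -1531426.54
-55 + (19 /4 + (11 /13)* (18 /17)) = -43629 /884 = -49.35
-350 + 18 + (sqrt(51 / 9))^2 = -979 / 3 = -326.33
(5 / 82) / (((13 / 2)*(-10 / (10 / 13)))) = -0.00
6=6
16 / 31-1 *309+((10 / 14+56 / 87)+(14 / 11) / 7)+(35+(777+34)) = 111945202 / 207669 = 539.06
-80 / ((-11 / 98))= 712.73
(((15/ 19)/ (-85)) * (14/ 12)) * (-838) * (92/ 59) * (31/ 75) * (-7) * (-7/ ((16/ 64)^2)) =6558094144/ 1429275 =4588.41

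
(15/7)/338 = 15/2366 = 0.01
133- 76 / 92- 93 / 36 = 35767 / 276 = 129.59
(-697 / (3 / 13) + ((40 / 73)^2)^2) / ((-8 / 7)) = 1801161471907 / 681557784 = 2642.71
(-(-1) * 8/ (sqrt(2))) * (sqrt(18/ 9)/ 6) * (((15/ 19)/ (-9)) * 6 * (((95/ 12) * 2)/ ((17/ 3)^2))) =-100/ 289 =-0.35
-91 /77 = -13 /11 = -1.18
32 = 32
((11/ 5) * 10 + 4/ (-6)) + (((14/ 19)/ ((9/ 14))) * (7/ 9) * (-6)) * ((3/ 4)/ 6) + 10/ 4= 23767/ 1026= 23.16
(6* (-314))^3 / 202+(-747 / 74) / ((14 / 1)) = -3463956779319 / 104636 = -33104827.97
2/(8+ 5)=2/13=0.15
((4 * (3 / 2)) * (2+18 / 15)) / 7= 96 / 35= 2.74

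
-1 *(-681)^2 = -463761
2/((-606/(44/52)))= -11/3939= -0.00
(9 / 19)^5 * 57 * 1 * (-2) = -354294 / 130321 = -2.72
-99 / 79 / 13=-99 / 1027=-0.10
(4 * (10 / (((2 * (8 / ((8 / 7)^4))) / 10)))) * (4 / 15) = 81920 / 7203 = 11.37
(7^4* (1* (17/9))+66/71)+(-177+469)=3085189/639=4828.15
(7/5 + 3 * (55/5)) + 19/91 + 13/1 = 21662/455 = 47.61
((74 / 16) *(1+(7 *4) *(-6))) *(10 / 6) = -30895 / 24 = -1287.29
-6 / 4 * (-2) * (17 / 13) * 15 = 765 / 13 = 58.85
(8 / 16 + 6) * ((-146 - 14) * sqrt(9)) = -3120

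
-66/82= -33/41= -0.80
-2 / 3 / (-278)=0.00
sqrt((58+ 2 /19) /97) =4*sqrt(127167) /1843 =0.77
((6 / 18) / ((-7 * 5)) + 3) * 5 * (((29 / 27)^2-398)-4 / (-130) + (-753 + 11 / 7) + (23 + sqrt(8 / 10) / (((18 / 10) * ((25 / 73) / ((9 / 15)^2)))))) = -117196689296 / 6965595 + 45844 * sqrt(5) / 13125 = -16817.27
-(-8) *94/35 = 21.49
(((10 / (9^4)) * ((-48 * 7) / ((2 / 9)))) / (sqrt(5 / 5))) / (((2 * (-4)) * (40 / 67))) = 469 / 972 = 0.48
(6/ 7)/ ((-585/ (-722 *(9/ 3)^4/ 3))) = 12996/ 455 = 28.56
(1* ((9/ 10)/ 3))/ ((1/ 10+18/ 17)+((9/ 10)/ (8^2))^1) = 3264/ 12761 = 0.26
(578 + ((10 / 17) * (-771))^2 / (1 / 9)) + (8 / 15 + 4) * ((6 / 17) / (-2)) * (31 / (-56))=37461484899 / 20230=1851778.79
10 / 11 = 0.91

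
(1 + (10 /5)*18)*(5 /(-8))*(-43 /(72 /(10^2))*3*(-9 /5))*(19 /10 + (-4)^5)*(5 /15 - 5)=-35572274.06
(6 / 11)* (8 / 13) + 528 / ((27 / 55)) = 1384672 / 1287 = 1075.89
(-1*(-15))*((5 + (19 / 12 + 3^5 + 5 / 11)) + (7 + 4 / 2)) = 170965 / 44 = 3885.57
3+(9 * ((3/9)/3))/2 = 7/2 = 3.50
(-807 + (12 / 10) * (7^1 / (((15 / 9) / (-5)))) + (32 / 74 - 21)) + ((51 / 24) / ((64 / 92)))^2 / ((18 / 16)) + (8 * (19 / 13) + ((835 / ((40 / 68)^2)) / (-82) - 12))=-1588864885859 / 1817487360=-874.21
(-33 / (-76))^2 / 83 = 1089 / 479408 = 0.00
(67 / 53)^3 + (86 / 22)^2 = 311665896 / 18014117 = 17.30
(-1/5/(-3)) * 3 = 1/5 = 0.20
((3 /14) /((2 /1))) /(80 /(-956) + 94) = 239 /209496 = 0.00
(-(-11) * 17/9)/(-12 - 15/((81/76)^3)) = -3680721/4320644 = -0.85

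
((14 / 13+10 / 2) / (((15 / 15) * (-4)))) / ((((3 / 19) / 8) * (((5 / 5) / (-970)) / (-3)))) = -2911940 / 13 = -223995.38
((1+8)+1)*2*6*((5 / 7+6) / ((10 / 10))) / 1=5640 / 7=805.71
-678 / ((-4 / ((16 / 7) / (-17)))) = -2712 / 119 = -22.79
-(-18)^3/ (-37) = -5832/ 37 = -157.62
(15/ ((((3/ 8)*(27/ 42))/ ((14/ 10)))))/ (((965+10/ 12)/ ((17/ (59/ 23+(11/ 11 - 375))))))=-613088/ 148520055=-0.00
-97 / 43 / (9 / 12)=-388 / 129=-3.01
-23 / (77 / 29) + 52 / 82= -25345 / 3157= -8.03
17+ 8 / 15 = 263 / 15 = 17.53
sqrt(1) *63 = 63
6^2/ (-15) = -12/ 5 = -2.40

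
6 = 6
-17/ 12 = -1.42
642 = 642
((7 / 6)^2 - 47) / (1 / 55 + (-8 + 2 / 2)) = 90365 / 13824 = 6.54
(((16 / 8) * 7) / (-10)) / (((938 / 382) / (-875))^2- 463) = 798021875 / 263917229886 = 0.00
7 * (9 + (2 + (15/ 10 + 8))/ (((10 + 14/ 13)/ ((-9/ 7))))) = 1717/ 32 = 53.66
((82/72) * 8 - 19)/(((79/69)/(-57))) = 38893/79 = 492.32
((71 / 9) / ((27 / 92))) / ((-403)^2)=6532 / 39465387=0.00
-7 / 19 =-0.37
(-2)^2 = 4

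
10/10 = 1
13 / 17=0.76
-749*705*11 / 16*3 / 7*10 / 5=-2489355 / 8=-311169.38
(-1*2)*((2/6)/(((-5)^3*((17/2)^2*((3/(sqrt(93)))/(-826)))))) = -6608*sqrt(93)/325125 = -0.20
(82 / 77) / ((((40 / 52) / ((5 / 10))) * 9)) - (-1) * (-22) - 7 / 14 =-77696 / 3465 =-22.42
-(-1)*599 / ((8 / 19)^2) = 216239 / 64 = 3378.73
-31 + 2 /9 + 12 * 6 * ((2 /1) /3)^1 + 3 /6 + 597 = 11065 /18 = 614.72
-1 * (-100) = 100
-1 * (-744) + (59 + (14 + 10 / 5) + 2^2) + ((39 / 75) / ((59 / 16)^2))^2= 6232878639959 / 7573350625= 823.00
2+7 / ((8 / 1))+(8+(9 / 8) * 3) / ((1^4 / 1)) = 57 / 4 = 14.25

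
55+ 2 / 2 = 56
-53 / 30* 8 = -212 / 15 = -14.13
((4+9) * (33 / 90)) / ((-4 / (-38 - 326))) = 13013 / 30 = 433.77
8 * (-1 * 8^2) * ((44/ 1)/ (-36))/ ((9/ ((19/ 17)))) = 107008/ 1377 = 77.71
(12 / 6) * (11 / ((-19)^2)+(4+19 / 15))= 57368 / 5415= 10.59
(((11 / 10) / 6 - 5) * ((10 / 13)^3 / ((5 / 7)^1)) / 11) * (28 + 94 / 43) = -2387140 / 283413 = -8.42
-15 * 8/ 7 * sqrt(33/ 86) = -60 * sqrt(2838)/ 301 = -10.62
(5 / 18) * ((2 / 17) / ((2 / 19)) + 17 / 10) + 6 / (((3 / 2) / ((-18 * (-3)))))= 132671 / 612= 216.78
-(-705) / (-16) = -705 / 16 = -44.06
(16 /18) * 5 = 40 /9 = 4.44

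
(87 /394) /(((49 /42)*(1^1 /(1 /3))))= 87 /1379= 0.06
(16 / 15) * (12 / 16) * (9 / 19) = 36 / 95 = 0.38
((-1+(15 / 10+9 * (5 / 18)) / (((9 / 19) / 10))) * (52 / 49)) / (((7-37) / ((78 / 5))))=-507676 / 11025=-46.05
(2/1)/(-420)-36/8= -473/105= -4.50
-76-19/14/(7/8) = -3800/49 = -77.55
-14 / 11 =-1.27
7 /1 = 7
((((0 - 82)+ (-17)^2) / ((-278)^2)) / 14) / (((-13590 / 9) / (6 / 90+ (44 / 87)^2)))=-280669 / 6870060710800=-0.00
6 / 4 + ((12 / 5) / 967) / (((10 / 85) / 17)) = 17973 / 9670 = 1.86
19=19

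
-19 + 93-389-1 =-316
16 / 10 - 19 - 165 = -912 / 5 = -182.40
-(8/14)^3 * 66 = -4224/343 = -12.31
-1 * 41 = -41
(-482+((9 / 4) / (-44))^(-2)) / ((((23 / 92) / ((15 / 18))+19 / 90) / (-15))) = 201650 / 69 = 2922.46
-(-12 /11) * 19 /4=57 /11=5.18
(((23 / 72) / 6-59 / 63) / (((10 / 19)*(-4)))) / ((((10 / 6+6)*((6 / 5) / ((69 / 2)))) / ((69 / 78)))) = 1167227 / 838656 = 1.39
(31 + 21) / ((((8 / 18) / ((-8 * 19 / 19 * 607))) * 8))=-71019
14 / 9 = 1.56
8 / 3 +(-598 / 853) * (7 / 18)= 18379 / 7677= 2.39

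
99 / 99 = 1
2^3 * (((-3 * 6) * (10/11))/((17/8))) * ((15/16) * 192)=-2073600/187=-11088.77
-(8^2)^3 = -262144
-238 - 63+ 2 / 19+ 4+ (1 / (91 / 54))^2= -296.54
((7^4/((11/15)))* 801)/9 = 3205335/11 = 291394.09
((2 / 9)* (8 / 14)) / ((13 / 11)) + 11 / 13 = 781 / 819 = 0.95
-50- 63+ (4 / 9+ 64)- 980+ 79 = -949.56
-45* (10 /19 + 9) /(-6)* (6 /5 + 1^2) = 157.18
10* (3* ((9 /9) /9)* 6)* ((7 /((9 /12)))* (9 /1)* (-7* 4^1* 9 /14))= -30240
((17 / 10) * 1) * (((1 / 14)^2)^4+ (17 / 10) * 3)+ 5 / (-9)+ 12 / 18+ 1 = 6495685530749 / 664105075200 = 9.78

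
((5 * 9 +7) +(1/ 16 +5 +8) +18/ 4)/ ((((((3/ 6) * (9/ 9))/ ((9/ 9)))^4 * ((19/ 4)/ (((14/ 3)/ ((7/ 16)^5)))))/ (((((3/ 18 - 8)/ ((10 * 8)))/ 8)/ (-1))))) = 81625088/ 97755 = 835.00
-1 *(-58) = 58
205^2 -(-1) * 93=42118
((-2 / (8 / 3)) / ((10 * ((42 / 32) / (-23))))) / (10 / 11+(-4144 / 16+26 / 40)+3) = -2024 / 391839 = -0.01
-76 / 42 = -1.81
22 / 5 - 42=-188 / 5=-37.60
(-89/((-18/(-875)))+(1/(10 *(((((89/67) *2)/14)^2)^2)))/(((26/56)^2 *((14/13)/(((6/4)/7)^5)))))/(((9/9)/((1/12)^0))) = -1270329454145873/293633687880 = -4326.24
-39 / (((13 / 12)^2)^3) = -8957952 / 371293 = -24.13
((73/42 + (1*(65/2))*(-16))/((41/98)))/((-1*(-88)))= -152369/10824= -14.08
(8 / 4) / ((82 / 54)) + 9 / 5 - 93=-18426 / 205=-89.88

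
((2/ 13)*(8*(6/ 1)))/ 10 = 48/ 65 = 0.74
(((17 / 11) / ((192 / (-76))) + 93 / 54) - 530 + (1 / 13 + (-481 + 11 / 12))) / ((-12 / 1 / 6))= 20775185 / 41184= 504.45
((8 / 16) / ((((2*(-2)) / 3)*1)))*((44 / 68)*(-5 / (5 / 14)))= 231 / 68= 3.40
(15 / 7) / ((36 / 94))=235 / 42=5.60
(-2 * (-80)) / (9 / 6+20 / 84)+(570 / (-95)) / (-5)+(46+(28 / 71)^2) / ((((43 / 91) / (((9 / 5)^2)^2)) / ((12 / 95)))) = 222.78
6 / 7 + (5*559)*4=78266 / 7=11180.86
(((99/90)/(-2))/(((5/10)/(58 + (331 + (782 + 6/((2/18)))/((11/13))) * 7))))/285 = -1793/50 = -35.86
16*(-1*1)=-16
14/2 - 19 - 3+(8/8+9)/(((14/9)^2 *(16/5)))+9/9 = -19927/1568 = -12.71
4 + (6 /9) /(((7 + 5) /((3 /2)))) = 49 /12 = 4.08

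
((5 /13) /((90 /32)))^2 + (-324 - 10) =-4571870 /13689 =-333.98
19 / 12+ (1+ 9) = 139 / 12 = 11.58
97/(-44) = -97/44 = -2.20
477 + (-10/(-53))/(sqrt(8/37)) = 5 * sqrt(74)/106 + 477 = 477.41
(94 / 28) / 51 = 47 / 714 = 0.07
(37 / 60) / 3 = 37 / 180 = 0.21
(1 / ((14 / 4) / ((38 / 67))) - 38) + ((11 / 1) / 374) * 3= -601957 / 15946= -37.75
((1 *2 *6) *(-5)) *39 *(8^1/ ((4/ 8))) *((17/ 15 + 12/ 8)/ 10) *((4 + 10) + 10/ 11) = -8084544/ 55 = -146991.71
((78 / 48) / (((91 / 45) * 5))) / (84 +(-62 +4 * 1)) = 9 / 1456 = 0.01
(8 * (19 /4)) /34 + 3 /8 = 203 /136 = 1.49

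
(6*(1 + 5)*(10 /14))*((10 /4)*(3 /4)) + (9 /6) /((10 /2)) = 1698 /35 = 48.51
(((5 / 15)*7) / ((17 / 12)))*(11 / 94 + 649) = 1069.13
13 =13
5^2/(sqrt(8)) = 25 *sqrt(2)/4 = 8.84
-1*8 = -8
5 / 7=0.71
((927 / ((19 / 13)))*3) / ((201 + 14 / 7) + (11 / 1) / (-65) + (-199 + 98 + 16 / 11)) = 25849395 / 1403131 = 18.42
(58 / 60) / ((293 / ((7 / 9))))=203 / 79110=0.00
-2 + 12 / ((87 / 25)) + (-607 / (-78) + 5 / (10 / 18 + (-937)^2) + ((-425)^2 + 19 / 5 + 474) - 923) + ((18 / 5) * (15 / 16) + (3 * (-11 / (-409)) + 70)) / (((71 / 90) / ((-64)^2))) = 364348735644836362153 / 648793120765335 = 561579.22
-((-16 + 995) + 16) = -995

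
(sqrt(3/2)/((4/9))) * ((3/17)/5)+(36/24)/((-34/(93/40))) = -279/2720+27 * sqrt(6)/680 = -0.01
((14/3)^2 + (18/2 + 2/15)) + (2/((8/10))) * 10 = 2516/45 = 55.91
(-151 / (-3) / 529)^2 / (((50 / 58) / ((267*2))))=117698762 / 20988075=5.61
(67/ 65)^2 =4489/ 4225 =1.06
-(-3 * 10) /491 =30 /491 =0.06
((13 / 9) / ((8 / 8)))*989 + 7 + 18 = 13082 / 9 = 1453.56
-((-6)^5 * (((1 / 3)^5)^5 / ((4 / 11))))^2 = -7744 / 12157665459056928801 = -0.00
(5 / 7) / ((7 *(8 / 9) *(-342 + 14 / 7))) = -9 / 26656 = -0.00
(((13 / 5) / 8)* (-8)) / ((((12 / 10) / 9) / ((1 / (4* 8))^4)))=-0.00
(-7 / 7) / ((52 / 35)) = -0.67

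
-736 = -736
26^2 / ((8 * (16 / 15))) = 2535 / 32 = 79.22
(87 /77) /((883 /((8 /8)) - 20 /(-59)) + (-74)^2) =1711 /9630159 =0.00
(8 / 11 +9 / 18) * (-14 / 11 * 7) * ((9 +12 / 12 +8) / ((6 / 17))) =-67473 / 121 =-557.63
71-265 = -194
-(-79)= 79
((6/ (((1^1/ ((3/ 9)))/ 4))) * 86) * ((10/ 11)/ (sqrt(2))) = 3440 * sqrt(2)/ 11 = 442.26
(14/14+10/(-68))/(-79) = -29/2686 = -0.01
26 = 26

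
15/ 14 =1.07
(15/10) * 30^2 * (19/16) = 12825/8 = 1603.12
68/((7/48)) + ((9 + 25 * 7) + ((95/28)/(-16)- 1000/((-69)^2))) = 1386112313/2132928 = 649.86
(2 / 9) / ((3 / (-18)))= -4 / 3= -1.33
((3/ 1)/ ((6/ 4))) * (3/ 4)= 3/ 2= 1.50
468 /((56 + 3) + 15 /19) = 7.83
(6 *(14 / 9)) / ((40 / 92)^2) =3703 / 75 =49.37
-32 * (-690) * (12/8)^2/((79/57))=2831760/79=35845.06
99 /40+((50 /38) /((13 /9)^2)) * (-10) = -3.83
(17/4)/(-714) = -1/168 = -0.01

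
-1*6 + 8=2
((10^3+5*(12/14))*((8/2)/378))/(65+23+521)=14060/805707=0.02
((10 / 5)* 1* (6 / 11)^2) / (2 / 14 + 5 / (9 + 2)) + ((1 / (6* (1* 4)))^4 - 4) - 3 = -503967491 / 83939328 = -6.00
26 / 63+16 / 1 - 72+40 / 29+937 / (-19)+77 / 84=-14247203 / 138852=-102.61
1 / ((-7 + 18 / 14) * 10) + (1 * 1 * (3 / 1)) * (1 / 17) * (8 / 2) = 4681 / 6800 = 0.69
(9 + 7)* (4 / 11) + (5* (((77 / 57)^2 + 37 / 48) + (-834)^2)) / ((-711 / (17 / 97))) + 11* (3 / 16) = -8374215757361 / 9859246452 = -849.38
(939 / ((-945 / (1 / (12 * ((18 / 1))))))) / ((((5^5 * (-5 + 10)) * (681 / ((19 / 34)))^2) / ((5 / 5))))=-112993 / 569949515572500000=-0.00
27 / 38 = 0.71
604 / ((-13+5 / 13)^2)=25519 / 6724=3.80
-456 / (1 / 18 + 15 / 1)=-8208 / 271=-30.29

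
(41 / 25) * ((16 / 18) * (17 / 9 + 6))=23288 / 2025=11.50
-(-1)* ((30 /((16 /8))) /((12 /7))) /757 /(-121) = -35 /366388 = -0.00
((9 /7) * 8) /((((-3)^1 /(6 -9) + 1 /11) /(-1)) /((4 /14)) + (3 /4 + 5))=3168 /595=5.32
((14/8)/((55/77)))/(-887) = -49/17740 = -0.00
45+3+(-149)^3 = -3307901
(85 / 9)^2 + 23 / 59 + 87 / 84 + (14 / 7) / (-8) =6046501 / 66906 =90.37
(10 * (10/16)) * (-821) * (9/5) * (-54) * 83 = 82793745/2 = 41396872.50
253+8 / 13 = 3297 / 13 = 253.62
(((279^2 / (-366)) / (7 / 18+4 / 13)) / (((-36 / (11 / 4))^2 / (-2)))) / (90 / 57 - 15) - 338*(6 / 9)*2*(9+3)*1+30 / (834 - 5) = -485015885094083 / 89681087360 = -5408.23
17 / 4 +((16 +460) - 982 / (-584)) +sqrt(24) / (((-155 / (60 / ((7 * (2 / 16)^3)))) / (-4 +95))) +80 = 41021 / 73 - 159744 * sqrt(6) / 31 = -12060.37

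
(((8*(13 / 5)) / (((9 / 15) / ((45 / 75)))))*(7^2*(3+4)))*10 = 71344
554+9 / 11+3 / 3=6114 / 11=555.82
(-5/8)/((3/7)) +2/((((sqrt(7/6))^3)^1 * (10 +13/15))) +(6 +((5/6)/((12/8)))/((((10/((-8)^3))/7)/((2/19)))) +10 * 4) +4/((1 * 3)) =180 * sqrt(42)/7987 +34085/1368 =25.06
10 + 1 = 11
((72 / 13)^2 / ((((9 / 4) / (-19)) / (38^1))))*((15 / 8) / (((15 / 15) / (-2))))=6238080 / 169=36911.72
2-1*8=-6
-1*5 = -5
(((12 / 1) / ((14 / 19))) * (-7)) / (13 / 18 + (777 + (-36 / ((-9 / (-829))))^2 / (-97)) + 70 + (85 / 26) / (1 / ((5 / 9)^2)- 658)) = 21177983034 / 20901484583635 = 0.00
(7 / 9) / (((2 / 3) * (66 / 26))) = 91 / 198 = 0.46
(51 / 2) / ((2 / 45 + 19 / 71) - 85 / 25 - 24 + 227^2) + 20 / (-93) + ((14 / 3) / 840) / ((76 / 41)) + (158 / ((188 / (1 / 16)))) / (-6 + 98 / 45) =-254195101637429923 / 1128231723725112960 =-0.23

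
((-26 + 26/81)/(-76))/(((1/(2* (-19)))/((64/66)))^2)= 40468480/88209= 458.78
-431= -431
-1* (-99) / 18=11 / 2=5.50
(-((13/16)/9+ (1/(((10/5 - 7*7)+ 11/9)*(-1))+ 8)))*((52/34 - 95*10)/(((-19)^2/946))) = 229407785497/11377998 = 20162.40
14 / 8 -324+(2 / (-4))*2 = -1293 / 4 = -323.25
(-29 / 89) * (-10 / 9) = 290 / 801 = 0.36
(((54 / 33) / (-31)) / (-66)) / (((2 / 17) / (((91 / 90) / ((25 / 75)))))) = 1547 / 75020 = 0.02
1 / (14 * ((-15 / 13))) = -13 / 210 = -0.06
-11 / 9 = -1.22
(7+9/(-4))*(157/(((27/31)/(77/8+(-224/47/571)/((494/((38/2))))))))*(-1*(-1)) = 2484096743093/301433184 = 8240.95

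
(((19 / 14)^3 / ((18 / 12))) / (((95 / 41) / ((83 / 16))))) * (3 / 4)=1228483 / 439040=2.80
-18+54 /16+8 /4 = -101 /8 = -12.62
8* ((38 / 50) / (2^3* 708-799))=152 / 121625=0.00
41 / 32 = 1.28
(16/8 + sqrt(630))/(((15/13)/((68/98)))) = 884/735 + 442 * sqrt(70)/245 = 16.30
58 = 58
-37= -37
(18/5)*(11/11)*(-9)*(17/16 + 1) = -2673/40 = -66.82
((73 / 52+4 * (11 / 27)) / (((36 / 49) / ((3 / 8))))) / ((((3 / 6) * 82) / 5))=1043455 / 5526144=0.19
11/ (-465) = -11/ 465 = -0.02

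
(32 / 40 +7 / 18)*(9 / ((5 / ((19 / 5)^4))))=13944347 / 31250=446.22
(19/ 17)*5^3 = 2375/ 17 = 139.71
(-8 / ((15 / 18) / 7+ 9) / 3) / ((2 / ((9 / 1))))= -504 / 383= -1.32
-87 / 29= -3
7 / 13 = 0.54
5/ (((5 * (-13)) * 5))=-1/ 65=-0.02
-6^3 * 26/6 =-936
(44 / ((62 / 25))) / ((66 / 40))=1000 / 93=10.75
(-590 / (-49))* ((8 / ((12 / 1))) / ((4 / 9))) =885 / 49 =18.06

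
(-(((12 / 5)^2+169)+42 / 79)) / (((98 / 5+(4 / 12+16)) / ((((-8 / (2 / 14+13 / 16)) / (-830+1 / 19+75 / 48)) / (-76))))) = 177254912 / 273184518915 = 0.00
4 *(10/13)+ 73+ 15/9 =3032/39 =77.74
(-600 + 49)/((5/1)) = -551/5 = -110.20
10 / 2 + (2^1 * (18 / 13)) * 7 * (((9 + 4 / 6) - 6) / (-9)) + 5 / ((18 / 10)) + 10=1156 / 117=9.88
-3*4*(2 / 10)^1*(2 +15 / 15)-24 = -156 / 5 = -31.20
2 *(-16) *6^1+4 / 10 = -958 / 5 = -191.60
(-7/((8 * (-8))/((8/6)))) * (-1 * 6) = -7/8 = -0.88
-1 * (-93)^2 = -8649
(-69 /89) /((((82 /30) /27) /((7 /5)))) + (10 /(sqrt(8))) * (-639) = -2269.93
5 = 5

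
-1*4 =-4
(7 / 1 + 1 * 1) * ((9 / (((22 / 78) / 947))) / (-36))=-73866 / 11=-6715.09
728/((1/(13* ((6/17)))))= 56784/17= 3340.24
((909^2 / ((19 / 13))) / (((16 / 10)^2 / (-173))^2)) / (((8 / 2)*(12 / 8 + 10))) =56127017.06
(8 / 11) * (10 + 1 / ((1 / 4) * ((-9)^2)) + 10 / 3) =8672 / 891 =9.73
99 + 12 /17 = 1695 /17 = 99.71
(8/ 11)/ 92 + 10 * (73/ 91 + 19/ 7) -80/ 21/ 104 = 346688/ 9867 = 35.14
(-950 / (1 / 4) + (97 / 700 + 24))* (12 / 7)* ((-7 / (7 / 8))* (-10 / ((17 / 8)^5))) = -11950.73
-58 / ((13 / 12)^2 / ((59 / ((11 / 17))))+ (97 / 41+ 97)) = -343459296 / 588492187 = -0.58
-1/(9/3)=-1/3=-0.33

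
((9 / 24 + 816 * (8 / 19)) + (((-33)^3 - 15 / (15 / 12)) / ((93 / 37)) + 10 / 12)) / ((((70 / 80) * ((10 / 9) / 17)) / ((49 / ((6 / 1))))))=-23479088297 / 11780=-1993131.43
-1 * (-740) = 740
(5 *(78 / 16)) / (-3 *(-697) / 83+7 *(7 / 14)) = 16185 / 19052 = 0.85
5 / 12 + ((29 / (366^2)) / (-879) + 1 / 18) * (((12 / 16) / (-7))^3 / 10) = 1196642068333 / 2871988062720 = 0.42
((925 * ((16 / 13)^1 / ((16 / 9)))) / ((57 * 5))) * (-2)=-1110 / 247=-4.49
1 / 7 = 0.14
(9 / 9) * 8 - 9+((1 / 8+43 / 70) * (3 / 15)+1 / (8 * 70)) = -2381 / 2800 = -0.85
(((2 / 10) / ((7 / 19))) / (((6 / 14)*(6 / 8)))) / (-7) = -76 / 315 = -0.24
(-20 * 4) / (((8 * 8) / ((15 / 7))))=-75 / 28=-2.68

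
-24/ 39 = -8/ 13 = -0.62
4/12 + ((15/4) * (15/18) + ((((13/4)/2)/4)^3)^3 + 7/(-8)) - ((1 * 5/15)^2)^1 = 782947719470869/316659348799488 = 2.47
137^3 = 2571353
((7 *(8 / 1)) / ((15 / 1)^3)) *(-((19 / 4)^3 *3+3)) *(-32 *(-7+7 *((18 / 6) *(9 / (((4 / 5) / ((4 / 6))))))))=29173522 / 1125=25932.02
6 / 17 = 0.35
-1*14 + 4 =-10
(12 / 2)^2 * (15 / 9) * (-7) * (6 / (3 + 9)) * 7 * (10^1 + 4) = -20580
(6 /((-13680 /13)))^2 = 169 /5198400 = 0.00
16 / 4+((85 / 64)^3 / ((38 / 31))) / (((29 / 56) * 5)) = 171094369 / 36110336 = 4.74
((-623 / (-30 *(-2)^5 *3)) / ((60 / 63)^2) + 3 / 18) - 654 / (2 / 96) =-12054555581 / 384000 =-31392.07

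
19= 19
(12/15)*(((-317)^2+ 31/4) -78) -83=80252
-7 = -7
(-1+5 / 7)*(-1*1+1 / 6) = 5 / 21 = 0.24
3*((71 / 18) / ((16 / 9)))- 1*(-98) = 3349 / 32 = 104.66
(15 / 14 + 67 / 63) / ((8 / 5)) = 1345 / 1008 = 1.33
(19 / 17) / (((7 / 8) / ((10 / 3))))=1520 / 357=4.26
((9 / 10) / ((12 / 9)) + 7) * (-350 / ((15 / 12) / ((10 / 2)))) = -10745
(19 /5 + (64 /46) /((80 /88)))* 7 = 4291 /115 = 37.31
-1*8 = -8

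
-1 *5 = -5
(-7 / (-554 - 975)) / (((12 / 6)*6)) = 7 / 18348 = 0.00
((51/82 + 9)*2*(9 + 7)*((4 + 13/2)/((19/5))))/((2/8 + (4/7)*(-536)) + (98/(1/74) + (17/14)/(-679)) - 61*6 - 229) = 12600393120/94059964721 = 0.13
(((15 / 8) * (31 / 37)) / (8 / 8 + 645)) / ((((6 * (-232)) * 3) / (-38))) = 155 / 7004544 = 0.00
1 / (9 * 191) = 1 / 1719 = 0.00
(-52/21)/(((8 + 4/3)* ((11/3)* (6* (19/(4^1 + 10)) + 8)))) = -39/8701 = -0.00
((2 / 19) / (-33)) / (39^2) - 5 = -4768337 / 953667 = -5.00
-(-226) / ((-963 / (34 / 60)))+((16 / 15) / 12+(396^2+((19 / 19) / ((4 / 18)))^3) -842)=18034880749 / 115560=156065.08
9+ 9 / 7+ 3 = 93 / 7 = 13.29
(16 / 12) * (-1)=-4 / 3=-1.33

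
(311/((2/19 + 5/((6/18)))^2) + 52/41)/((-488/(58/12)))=-0.03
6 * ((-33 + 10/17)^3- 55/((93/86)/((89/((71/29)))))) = -2329111583486/10813513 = -215388.98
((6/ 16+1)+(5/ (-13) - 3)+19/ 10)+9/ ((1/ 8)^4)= 19169223/ 520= 36863.89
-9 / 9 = -1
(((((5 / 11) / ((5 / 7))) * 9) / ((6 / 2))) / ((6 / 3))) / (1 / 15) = 315 / 22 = 14.32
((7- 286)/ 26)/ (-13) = 279/ 338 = 0.83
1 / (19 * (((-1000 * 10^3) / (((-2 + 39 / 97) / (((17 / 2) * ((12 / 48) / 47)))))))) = 1457 / 783275000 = 0.00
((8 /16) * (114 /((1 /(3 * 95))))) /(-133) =-855 /7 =-122.14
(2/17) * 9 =18/17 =1.06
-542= -542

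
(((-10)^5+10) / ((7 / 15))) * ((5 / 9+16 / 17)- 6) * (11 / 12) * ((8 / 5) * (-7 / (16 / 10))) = -6191374.26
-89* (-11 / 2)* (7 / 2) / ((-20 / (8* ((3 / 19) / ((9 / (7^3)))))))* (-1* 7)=16454053 / 570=28866.76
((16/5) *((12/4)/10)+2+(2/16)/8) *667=3175587/1600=1984.74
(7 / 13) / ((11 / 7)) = 0.34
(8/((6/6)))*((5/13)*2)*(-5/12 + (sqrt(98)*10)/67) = -100/39 + 5600*sqrt(2)/871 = 6.53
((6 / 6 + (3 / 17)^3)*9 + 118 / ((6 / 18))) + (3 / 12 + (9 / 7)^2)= 351430301 / 962948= 364.95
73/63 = 1.16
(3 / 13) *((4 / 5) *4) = 48 / 65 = 0.74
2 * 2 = 4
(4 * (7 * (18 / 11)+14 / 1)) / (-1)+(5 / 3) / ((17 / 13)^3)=-16386845 / 162129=-101.07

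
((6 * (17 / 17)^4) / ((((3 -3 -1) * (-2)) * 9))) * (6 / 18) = 1 / 9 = 0.11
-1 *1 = -1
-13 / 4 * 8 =-26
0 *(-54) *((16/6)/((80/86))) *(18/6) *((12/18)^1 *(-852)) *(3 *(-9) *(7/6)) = 0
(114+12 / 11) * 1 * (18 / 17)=121.86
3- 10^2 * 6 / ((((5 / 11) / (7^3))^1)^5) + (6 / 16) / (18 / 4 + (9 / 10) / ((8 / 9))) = -2697507137387064511729 / 18375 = -146803109517663374.79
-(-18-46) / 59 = 64 / 59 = 1.08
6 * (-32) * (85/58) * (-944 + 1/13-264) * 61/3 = 2605441760/377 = 6910986.10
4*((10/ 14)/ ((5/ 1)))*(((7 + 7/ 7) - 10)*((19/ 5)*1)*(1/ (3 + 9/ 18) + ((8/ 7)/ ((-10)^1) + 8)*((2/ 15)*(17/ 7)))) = -528656/ 42875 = -12.33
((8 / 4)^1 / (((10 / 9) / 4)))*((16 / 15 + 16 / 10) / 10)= 48 / 25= 1.92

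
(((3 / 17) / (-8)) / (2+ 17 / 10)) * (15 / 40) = -45 / 20128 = -0.00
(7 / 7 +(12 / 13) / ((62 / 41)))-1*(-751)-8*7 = 280734 / 403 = 696.61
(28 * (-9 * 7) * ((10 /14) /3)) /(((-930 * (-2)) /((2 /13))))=-14 /403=-0.03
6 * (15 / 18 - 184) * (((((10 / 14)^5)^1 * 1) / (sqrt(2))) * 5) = -722.46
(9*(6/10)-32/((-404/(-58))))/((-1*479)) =-407/241895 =-0.00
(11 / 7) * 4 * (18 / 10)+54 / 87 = 12114 / 1015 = 11.93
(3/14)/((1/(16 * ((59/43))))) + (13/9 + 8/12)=6.82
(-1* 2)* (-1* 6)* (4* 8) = 384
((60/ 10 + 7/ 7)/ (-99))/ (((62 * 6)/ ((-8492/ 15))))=0.11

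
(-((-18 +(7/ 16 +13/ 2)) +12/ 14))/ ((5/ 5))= 1143/ 112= 10.21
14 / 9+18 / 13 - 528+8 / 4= -61198 / 117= -523.06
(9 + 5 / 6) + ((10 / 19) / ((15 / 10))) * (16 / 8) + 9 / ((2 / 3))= 1370 / 57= 24.04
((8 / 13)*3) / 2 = 12 / 13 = 0.92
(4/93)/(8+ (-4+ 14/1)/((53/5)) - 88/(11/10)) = -106/175119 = -0.00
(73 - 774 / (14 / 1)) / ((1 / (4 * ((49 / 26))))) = 1736 / 13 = 133.54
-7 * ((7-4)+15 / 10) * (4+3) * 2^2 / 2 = -441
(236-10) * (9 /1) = 2034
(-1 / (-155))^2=1 / 24025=0.00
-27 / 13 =-2.08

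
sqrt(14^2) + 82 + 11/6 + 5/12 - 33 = 261/4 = 65.25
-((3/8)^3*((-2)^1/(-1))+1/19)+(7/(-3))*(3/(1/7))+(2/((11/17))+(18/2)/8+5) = -39.94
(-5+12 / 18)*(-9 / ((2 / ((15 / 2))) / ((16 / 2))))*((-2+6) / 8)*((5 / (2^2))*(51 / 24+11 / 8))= 20475 / 8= 2559.38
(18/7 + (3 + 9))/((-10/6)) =-306/35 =-8.74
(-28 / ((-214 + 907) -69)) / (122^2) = -7 / 2321904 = -0.00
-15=-15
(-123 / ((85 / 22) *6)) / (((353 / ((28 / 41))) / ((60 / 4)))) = -924 / 6001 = -0.15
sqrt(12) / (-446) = -sqrt(3) / 223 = -0.01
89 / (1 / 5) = 445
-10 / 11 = -0.91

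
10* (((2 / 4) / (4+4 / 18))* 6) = 135 / 19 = 7.11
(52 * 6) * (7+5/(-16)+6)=7917/2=3958.50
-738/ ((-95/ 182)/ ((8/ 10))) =537264/ 475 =1131.08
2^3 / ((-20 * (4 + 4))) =-1 / 20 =-0.05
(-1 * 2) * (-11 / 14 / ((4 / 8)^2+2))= 0.70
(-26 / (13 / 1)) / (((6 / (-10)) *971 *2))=5 / 2913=0.00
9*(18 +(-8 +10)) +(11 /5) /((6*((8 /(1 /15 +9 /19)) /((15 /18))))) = 7388047 /41040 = 180.02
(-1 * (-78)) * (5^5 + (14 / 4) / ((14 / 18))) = 244101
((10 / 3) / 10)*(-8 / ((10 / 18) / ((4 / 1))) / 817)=-96 / 4085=-0.02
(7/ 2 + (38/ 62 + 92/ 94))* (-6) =-44511/ 1457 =-30.55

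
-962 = -962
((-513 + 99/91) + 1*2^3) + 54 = -40942/91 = -449.91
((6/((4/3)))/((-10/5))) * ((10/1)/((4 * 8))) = -0.70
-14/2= -7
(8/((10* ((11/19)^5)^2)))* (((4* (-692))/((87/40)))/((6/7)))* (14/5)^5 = -1022257478454289726480384/21155211940190625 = -48321779.11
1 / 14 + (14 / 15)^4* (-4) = -2100671 / 708750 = -2.96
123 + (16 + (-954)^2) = 910255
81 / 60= 1.35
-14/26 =-7/13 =-0.54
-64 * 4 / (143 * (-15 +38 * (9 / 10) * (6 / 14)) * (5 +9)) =160 / 429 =0.37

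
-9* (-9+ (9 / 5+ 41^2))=-75321 / 5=-15064.20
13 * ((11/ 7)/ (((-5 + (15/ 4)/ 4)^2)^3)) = 184549376/ 40610171875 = 0.00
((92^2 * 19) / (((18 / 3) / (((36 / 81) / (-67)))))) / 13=-321632 / 23517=-13.68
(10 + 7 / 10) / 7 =107 / 70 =1.53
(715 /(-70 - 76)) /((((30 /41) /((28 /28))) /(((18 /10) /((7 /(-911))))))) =16023579 /10220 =1567.86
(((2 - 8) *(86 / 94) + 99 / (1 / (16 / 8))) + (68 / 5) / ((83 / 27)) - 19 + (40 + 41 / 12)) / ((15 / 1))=51809509 / 3510900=14.76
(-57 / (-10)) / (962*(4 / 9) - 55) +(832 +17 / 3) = 84262429 / 100590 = 837.68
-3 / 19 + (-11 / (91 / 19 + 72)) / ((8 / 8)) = -8348 / 27721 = -0.30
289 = 289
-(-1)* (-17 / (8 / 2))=-4.25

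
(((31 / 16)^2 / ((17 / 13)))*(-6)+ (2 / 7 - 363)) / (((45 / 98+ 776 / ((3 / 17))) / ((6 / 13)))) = -0.04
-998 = -998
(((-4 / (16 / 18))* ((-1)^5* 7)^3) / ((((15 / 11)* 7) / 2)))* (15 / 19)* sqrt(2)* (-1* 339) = -1644489* sqrt(2) / 19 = -122403.09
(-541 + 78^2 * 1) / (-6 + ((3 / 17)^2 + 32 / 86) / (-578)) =-39814293658 / 43101847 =-923.73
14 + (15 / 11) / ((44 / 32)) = 1814 / 121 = 14.99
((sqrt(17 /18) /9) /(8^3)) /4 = sqrt(34) /110592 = 0.00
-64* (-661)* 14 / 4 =148064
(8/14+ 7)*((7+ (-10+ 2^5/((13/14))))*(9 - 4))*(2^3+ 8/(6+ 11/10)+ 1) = 77928815/6461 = 12061.42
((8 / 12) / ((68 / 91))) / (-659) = -0.00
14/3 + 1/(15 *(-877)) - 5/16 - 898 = -62698197/70160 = -893.65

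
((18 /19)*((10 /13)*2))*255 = 91800 /247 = 371.66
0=0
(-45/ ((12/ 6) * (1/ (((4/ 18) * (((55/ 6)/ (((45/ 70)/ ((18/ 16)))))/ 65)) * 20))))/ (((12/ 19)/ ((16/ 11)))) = -6650/ 117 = -56.84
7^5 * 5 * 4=336140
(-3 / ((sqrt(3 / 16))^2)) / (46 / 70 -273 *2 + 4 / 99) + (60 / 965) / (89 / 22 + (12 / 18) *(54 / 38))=31808329608 / 761062719143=0.04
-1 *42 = -42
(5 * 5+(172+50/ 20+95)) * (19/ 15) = 11191/ 30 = 373.03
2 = 2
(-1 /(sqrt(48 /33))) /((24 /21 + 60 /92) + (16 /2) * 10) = -161 * sqrt(11) /52676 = -0.01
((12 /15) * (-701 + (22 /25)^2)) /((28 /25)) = -437641 /875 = -500.16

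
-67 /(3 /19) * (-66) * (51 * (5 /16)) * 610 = 1089083325 /4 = 272270831.25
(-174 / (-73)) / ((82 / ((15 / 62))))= 1305 / 185566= 0.01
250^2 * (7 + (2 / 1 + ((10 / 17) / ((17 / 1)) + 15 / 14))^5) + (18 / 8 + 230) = 5016194024515308288864669 / 271062475878770744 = 18505674.78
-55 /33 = -5 /3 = -1.67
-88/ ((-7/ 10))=880/ 7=125.71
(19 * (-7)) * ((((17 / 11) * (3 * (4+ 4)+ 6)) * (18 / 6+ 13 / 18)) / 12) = -757435 / 396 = -1912.71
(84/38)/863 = 42/16397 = 0.00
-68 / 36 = -17 / 9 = -1.89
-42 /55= -0.76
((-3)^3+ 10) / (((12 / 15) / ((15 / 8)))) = -1275 / 32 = -39.84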